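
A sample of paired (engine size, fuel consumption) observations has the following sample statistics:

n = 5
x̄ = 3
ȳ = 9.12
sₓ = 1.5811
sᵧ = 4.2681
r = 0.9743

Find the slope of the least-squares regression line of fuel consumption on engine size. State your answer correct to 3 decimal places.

b = r · sᵧ/sₓ = 0.9743 · 4.2681/1.5811 = 2.630074

2.630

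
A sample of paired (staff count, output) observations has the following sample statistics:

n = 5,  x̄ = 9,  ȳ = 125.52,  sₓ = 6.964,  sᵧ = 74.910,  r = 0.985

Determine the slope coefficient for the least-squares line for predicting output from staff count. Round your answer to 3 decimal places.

10.595

b = r · sᵧ/sₓ = 0.985 · 74.91/6.964 = 10.595398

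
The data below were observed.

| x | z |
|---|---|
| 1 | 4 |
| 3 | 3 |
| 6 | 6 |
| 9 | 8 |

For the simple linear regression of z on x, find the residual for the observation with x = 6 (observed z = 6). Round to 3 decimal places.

0.027

n = 4, Σx = 19, Σy = 21, Σxy = 121, Σx² = 127
Sxx = Σx² − (Σx)²/n = 127 − 90.25 = 36.75
Sxy = Σxy − (Σx)(Σy)/n = 121 − 99.75 = 21.25
b = Sxy/Sxx = 21.25/36.75 = 0.578231
a = ȳ − b·x̄ = 5.25 − 0.578231·4.75 = 2.503401
ŷ(6) = 2.503401 + 0.578231·6 = 5.972789
residual = y − ŷ = 6 − 5.972789 = 0.027211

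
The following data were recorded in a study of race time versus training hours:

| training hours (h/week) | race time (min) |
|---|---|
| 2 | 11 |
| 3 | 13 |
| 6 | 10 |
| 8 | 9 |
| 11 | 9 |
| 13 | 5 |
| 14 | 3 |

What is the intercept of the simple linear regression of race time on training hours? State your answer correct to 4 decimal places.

13.9799

n = 7, Σx = 57, Σy = 60, Σxy = 399, Σx² = 599
Sxx = Σx² − (Σx)²/n = 599 − 464.142857 = 134.857143
Sxy = Σxy − (Σx)(Σy)/n = 399 − 488.571429 = -89.571429
b = Sxy/Sxx = -89.571429/134.857143 = -0.664195
a = ȳ − b·x̄ = 8.571429 − (-0.664195)·8.142857 = 13.979873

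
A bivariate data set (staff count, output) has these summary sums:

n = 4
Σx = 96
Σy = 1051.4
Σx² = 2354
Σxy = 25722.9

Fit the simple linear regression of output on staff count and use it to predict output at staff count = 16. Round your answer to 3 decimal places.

Sxx = Σx² − (Σx)²/n = 2354 − 2304 = 50
Sxy = Σxy − (Σx)(Σy)/n = 25722.9 − 25233.6 = 489.3
b = Sxy/Sxx = 489.3/50 = 9.786
a = ȳ − b·x̄ = 262.85 − 9.786·24 = 27.986
ŷ(16) = a + b·16 = 27.986 + 9.786·16 = 184.562

184.562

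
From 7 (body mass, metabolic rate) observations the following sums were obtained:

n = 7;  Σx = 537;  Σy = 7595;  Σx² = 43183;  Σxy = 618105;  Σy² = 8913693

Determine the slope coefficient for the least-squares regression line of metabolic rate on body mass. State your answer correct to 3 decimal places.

Sxx = Σx² − (Σx)²/n = 43183 − 41195.571429 = 1987.428571
Sxy = Σxy − (Σx)(Σy)/n = 618105 − 582645 = 35460
b = Sxy/Sxx = 35460/1987.428571 = 17.842151

17.842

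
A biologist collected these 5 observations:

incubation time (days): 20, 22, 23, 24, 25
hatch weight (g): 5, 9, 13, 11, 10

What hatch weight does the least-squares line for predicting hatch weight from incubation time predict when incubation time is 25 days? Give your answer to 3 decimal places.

n = 5, Σx = 114, Σy = 48, Σxy = 1111, Σx² = 2614
Sxx = Σx² − (Σx)²/n = 2614 − 2599.2 = 14.8
Sxy = Σxy − (Σx)(Σy)/n = 1111 − 1094.4 = 16.6
b = Sxy/Sxx = 16.6/14.8 = 1.121622
a = ȳ − b·x̄ = 9.6 − 1.121622·22.8 = -15.972973
ŷ(25) = a + b·25 = -15.972973 + 1.121622·25 = 12.067568

12.068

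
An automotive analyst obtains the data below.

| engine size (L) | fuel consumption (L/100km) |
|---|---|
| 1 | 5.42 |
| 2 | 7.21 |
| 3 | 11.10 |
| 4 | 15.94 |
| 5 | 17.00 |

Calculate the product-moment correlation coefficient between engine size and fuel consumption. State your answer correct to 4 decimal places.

n = 5, Σx = 15, Σy = 56.67, Σxy = 201.9, Σx² = 55, Σy² = 747.6541
Sxx = Σx² − (Σx)²/n = 55 − 45 = 10
Sxy = Σxy − (Σx)(Σy)/n = 201.9 − 170.01 = 31.89
Syy = Σy² − (Σy)²/n = 747.6541 − 642.29778 = 105.35632
r = Sxy/√(Sxx·Syy) = 31.89/√(1053.5632) = 31.89/32.458638 = 0.982481

0.9825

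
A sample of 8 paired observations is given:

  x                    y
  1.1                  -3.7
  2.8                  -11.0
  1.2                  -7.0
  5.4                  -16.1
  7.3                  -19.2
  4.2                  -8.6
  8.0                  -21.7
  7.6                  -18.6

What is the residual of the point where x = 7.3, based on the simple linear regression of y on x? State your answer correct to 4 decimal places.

-0.1791

n = 8, Σx = 37.6, Σy = -105.9, Σxy = -621.45, Σx² = 232.34
Sxx = Σx² − (Σx)²/n = 232.34 − 176.72 = 55.62
Sxy = Σxy − (Σx)(Σy)/n = -621.45 − (-497.73) = -123.72
b = Sxy/Sxx = -123.72/55.62 = -2.224380
a = ȳ − b·x̄ = -13.2375 − (-2.224380)·4.7 = -2.782915
ŷ(7.3) = -2.782915 + (-2.224380)·7.3 = -19.020887
residual = y − ŷ = -19.2 − (-19.020887) = -0.179113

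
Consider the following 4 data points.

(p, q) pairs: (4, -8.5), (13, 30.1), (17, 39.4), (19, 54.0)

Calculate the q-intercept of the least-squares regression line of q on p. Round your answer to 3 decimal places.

-24.085

n = 4, Σx = 53, Σy = 115, Σxy = 2053.1, Σx² = 835
Sxx = Σx² − (Σx)²/n = 835 − 702.25 = 132.75
Sxy = Σxy − (Σx)(Σy)/n = 2053.1 − 1523.75 = 529.35
b = Sxy/Sxx = 529.35/132.75 = 3.987571
a = ȳ − b·x̄ = 28.75 − 3.987571·13.25 = -24.085311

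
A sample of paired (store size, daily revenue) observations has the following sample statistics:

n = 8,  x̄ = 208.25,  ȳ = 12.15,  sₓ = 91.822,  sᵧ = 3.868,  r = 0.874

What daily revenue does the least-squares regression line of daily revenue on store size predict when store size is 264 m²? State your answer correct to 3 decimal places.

b = r · sᵧ/sₓ = 0.874 · 3.868/91.822 = 0.036817
a = ȳ − b·x̄ = 12.15 − 0.036817·208.25 = 4.482811
ŷ(264) = a + b·264 = 4.482811 + 0.036817·264 = 14.202561

14.203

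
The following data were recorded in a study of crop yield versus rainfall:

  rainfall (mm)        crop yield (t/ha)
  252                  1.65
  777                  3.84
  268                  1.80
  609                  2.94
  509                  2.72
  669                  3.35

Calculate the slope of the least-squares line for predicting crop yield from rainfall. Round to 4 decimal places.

0.0040

n = 6, Σx = 3084, Σy = 16.3, Σxy = 9297.97, Σx² = 1816580
Sxx = Σx² − (Σx)²/n = 1816580 − 1585176 = 231404
Sxy = Σxy − (Σx)(Σy)/n = 9297.97 − 8378.2 = 919.77
b = Sxy/Sxx = 919.77/231404 = 0.003975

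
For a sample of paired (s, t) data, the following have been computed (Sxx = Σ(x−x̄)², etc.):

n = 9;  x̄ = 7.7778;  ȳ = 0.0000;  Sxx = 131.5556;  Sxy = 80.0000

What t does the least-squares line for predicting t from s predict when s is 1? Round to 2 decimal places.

b = Sxy/Sxx = 80/131.5556 = 0.608108
a = ȳ − b·x̄ = 0 − 0.608108·7.7778 = -4.729742
ŷ(1) = a + b·1 = -4.729742 + 0.608108·1 = -4.121634

-4.12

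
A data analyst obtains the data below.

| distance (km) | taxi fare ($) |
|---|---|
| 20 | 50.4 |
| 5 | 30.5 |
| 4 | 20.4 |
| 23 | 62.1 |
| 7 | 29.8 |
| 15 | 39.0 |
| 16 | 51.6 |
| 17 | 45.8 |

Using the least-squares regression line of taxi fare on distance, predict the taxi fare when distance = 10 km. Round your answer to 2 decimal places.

34.98

n = 8, Σx = 107, Σy = 329.6, Σxy = 5068.2, Σx² = 1789
Sxx = Σx² − (Σx)²/n = 1789 − 1431.125 = 357.875
Sxy = Σxy − (Σx)(Σy)/n = 5068.2 − 4408.4 = 659.8
b = Sxy/Sxx = 659.8/357.875 = 1.843660
a = ȳ − b·x̄ = 41.2 − 1.843660·13.375 = 16.541041
ŷ(10) = a + b·10 = 16.541041 + 1.843660·10 = 34.977646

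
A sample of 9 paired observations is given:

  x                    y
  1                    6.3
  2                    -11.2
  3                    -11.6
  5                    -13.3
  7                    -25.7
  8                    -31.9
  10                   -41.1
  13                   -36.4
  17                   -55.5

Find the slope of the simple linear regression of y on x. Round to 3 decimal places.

-3.380

n = 9, Σx = 66, Σy = -220.4, Σxy = -2380.2, Σx² = 710
Sxx = Σx² − (Σx)²/n = 710 − 484 = 226
Sxy = Σxy − (Σx)(Σy)/n = -2380.2 − (-1616.266667) = -763.933333
b = Sxy/Sxx = -763.933333/226 = -3.380236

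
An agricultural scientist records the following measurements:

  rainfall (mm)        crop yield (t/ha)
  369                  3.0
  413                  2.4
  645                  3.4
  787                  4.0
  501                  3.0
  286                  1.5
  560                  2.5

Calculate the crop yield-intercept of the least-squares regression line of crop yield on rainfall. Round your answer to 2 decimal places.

n = 7, Σx = 3561, Σy = 19.8, Σxy = 10771.2, Σx² = 1988521
Sxx = Σx² − (Σx)²/n = 1988521 − 1811531.571429 = 176989.428571
Sxy = Σxy − (Σx)(Σy)/n = 10771.2 − 10072.542857 = 698.657143
b = Sxy/Sxx = 698.657143/176989.428571 = 0.003947
a = ȳ − b·x̄ = 2.828571 − 0.003947·508.714286 = 0.820447

0.82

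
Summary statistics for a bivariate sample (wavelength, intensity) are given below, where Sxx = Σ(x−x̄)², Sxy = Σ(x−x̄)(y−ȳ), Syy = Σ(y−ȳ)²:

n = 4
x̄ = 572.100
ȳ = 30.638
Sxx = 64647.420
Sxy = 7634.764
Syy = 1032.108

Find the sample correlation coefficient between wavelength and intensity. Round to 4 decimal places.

r = Sxy/√(Sxx·Syy) = 7634.764/√(66723119.36136) = 7634.764/8168.422085 = 0.934668

0.9347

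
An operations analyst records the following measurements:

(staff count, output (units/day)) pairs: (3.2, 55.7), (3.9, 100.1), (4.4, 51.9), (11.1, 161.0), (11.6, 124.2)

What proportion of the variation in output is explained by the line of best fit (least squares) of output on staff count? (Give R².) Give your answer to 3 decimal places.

n = 5, Σx = 34.2, Σy = 492.9, Σxy = 4024.81, Σx² = 302.58, Σy² = 57162.75
Sxx = Σx² − (Σx)²/n = 302.58 − 233.928 = 68.652
Sxy = Σxy − (Σx)(Σy)/n = 4024.81 − 3371.436 = 653.374
Syy = Σy² − (Σy)²/n = 57162.75 − 48590.082 = 8572.668
R² = Sxy²/(Sxx·Syy) = (653.374)²/(68.652·8572.668) = 0.725361

0.725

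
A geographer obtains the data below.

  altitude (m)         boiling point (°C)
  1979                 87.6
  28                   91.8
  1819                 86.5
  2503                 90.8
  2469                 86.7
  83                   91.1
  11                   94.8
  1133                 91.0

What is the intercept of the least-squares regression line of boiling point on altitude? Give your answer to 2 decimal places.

n = 8, Σx = 10025, Σy = 720.3, Σxy = 886316.1, Σx² = 20877655
Sxx = Σx² − (Σx)²/n = 20877655 − 12562578.125 = 8315076.875
Sxy = Σxy − (Σx)(Σy)/n = 886316.1 − 902625.9375 = -16309.8375
b = Sxy/Sxx = -16309.8375/8315076.875 = -0.001961
a = ȳ − b·x̄ = 90.0375 − (-0.001961)·1253.125 = 92.495477

92.50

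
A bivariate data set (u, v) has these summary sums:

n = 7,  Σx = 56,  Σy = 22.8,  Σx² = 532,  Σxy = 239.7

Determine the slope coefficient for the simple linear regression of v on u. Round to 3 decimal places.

0.682

Sxx = Σx² − (Σx)²/n = 532 − 448 = 84
Sxy = Σxy − (Σx)(Σy)/n = 239.7 − 182.4 = 57.3
b = Sxy/Sxx = 57.3/84 = 0.682143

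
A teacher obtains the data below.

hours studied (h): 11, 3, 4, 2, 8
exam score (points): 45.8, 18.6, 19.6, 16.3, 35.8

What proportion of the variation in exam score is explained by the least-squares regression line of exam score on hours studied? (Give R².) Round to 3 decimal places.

0.990

n = 5, Σx = 28, Σy = 136.1, Σxy = 957, Σx² = 214, Σy² = 4375.09
Sxx = Σx² − (Σx)²/n = 214 − 156.8 = 57.2
Sxy = Σxy − (Σx)(Σy)/n = 957 − 762.16 = 194.84
Syy = Σy² − (Σy)²/n = 4375.09 − 3704.642 = 670.448
R² = Sxy²/(Sxx·Syy) = (194.84)²/(57.2·670.448) = 0.989909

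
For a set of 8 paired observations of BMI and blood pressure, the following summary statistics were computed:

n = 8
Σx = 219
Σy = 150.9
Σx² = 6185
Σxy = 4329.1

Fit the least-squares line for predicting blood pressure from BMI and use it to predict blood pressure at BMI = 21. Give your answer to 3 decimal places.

Sxx = Σx² − (Σx)²/n = 6185 − 5995.125 = 189.875
Sxy = Σxy − (Σx)(Σy)/n = 4329.1 − 4130.8875 = 198.2125
b = Sxy/Sxx = 198.2125/189.875 = 1.043910
a = ȳ − b·x̄ = 18.8625 − 1.043910·27.375 = -9.714549
ŷ(21) = a + b·21 = -9.714549 + 1.043910·21 = 12.207571

12.208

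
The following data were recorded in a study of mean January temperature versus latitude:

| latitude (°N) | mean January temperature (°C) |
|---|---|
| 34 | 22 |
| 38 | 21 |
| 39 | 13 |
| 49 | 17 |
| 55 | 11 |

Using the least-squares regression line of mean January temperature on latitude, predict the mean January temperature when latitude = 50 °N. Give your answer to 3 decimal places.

13.995

n = 5, Σx = 215, Σy = 84, Σxy = 3491, Σx² = 9547
Sxx = Σx² − (Σx)²/n = 9547 − 9245 = 302
Sxy = Σxy − (Σx)(Σy)/n = 3491 − 3612 = -121
b = Sxy/Sxx = -121/302 = -0.400662
a = ȳ − b·x̄ = 16.8 − (-0.400662)·43 = 34.028477
ŷ(50) = a + b·50 = 34.028477 + (-0.400662)·50 = 13.995364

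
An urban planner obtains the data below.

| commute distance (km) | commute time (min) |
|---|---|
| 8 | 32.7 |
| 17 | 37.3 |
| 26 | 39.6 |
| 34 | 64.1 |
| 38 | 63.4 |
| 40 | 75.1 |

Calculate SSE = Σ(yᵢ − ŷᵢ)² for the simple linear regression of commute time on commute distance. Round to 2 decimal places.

210.88

n = 6, Σx = 163, Σy = 312.2, Σxy = 9517.9, Σx² = 5229, Σy² = 17797.12
Sxx = Σx² − (Σx)²/n = 5229 − 4428.166667 = 800.833333
Sxy = Σxy − (Σx)(Σy)/n = 9517.9 − 8481.433333 = 1036.466667
Syy = Σy² − (Σy)²/n = 17797.12 − 16244.806667 = 1552.313333
b = Sxy/Sxx = 1036.466667/800.833333 = 1.294235
SSE = Syy − b·Sxy = 1552.313333 − 1.294235·1036.466667 = 210.881719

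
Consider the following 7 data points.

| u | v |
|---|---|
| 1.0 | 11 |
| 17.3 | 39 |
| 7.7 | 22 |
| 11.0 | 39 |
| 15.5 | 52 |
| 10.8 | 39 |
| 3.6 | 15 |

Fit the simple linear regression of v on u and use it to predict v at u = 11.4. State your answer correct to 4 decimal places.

35.2907

n = 7, Σx = 66.9, Σy = 217, Σxy = 2565.3, Σx² = 850.43
Sxx = Σx² − (Σx)²/n = 850.43 − 639.372857 = 211.057143
Sxy = Σxy − (Σx)(Σy)/n = 2565.3 − 2073.9 = 491.4
b = Sxy/Sxx = 491.4/211.057143 = 2.328279
a = ȳ − b·x̄ = 31 − 2.328279·9.557143 = 8.748301
ŷ(11.4) = a + b·11.4 = 8.748301 + 2.328279·11.4 = 35.290686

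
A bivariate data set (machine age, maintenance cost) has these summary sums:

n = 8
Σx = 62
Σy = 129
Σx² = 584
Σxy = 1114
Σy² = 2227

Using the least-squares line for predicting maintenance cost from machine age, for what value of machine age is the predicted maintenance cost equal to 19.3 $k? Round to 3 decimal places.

Sxx = Σx² − (Σx)²/n = 584 − 480.5 = 103.5
Sxy = Σxy − (Σx)(Σy)/n = 1114 − 999.75 = 114.25
b = Sxy/Sxx = 114.25/103.5 = 1.103865
a = ȳ − b·x̄ = 16.125 − 1.103865·7.75 = 7.570048
Set a + b·x = 19.3: x = (19.3 − 7.570048) / 1.103865 = 10.626258

10.626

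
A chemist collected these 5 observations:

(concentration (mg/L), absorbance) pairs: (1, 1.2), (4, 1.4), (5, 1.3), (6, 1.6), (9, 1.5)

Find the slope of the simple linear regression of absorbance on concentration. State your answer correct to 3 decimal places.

0.041

n = 5, Σx = 25, Σy = 7, Σxy = 36.4, Σx² = 159
Sxx = Σx² − (Σx)²/n = 159 − 125 = 34
Sxy = Σxy − (Σx)(Σy)/n = 36.4 − 35 = 1.4
b = Sxy/Sxx = 1.4/34 = 0.041176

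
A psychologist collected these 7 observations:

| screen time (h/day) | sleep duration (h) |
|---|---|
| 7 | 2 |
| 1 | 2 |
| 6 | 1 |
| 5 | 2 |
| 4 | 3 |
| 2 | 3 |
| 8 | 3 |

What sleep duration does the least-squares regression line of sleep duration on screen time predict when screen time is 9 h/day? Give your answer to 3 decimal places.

2.130

n = 7, Σx = 33, Σy = 16, Σxy = 74, Σx² = 195
Sxx = Σx² − (Σx)²/n = 195 − 155.571429 = 39.428571
Sxy = Σxy − (Σx)(Σy)/n = 74 − 75.428571 = -1.428571
b = Sxy/Sxx = -1.428571/39.428571 = -0.036232
a = ȳ − b·x̄ = 2.285714 − (-0.036232)·4.714286 = 2.456522
ŷ(9) = a + b·9 = 2.456522 + (-0.036232)·9 = 2.130435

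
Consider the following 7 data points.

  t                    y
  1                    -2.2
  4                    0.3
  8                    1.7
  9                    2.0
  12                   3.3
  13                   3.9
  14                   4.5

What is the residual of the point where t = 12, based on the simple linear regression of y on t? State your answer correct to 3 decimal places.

-0.190

n = 7, Σx = 61, Σy = 13.5, Σxy = 183.9, Σx² = 671
Sxx = Σx² − (Σx)²/n = 671 − 531.571429 = 139.428571
Sxy = Σxy − (Σx)(Σy)/n = 183.9 − 117.642857 = 66.257143
b = Sxy/Sxx = 66.257143/139.428571 = 0.475205
a = ȳ − b·x̄ = 1.928571 − 0.475205·8.714286 = -2.2125
ŷ(12) = -2.2125 + 0.475205·12 = 3.489959
residual = y − ŷ = 3.3 − 3.489959 = -0.189959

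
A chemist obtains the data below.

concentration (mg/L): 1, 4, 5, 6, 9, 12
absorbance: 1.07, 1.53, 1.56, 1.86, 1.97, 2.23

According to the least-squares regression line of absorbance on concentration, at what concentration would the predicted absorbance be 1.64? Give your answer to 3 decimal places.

5.544

n = 6, Σx = 37, Σy = 10.22, Σxy = 70.64, Σx² = 303
Sxx = Σx² − (Σx)²/n = 303 − 228.166667 = 74.833333
Sxy = Σxy − (Σx)(Σy)/n = 70.64 − 63.023333 = 7.616667
b = Sxy/Sxx = 7.616667/74.833333 = 0.101782
a = ȳ − b·x̄ = 1.703333 − 0.101782·6.166667 = 1.075679
Set a + b·x = 1.64: x = (1.64 − 1.075679) / 0.101782 = 5.544420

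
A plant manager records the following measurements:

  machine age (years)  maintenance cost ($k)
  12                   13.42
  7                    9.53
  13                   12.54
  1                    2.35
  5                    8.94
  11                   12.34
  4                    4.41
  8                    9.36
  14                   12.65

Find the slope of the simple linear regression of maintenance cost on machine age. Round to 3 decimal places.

0.815

n = 9, Σx = 75, Σy = 85.54, Σxy = 843.18, Σx² = 785
Sxx = Σx² − (Σx)²/n = 785 − 625 = 160
Sxy = Σxy − (Σx)(Σy)/n = 843.18 − 712.833333 = 130.346667
b = Sxy/Sxx = 130.346667/160 = 0.814667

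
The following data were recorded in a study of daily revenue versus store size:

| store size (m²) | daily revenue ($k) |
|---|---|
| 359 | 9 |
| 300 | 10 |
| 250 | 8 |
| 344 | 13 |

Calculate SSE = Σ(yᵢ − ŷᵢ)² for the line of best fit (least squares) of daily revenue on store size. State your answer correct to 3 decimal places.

9.852

n = 4, Σx = 1253, Σy = 40, Σxy = 12703, Σx² = 399717, Σy² = 414
Sxx = Σx² − (Σx)²/n = 399717 − 392502.25 = 7214.75
Sxy = Σxy − (Σx)(Σy)/n = 12703 − 12530 = 173
Syy = Σy² − (Σy)²/n = 414 − 400 = 14
b = Sxy/Sxx = 173/7214.75 = 0.023979
SSE = Syy − b·Sxy = 14 − 0.023979·173 = 9.851693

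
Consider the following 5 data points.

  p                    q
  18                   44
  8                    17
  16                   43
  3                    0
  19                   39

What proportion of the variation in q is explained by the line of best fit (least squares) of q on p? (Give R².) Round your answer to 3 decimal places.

0.946

n = 5, Σx = 64, Σy = 143, Σxy = 2357, Σx² = 1014, Σy² = 5595
Sxx = Σx² − (Σx)²/n = 1014 − 819.2 = 194.8
Sxy = Σxy − (Σx)(Σy)/n = 2357 − 1830.4 = 526.6
Syy = Σy² − (Σy)²/n = 5595 − 4089.8 = 1505.2
R² = Sxy²/(Sxx·Syy) = (526.6)²/(194.8·1505.2) = 0.945755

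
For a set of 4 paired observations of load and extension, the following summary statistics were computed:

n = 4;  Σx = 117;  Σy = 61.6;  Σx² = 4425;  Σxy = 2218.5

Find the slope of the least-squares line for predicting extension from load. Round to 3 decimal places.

0.416

Sxx = Σx² − (Σx)²/n = 4425 − 3422.25 = 1002.75
Sxy = Σxy − (Σx)(Σy)/n = 2218.5 − 1801.8 = 416.7
b = Sxy/Sxx = 416.7/1002.75 = 0.415557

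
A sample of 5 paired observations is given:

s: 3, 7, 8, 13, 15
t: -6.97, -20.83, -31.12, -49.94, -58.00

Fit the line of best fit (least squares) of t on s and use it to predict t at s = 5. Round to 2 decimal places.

-15.28

n = 5, Σx = 46, Σy = -166.86, Σxy = -1934.9, Σx² = 516
Sxx = Σx² − (Σx)²/n = 516 − 423.2 = 92.8
Sxy = Σxy − (Σx)(Σy)/n = -1934.9 − (-1535.112) = -399.788
b = Sxy/Sxx = -399.788/92.8 = -4.308060
a = ȳ − b·x̄ = -33.372 − (-4.308060)·9.2 = 6.262155
ŷ(5) = a + b·5 = 6.262155 + (-4.308060)·5 = -15.278147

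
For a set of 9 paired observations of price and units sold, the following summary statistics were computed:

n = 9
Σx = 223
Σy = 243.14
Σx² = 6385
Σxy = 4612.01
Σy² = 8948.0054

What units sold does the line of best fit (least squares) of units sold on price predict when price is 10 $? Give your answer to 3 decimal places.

51.299

Sxx = Σx² − (Σx)²/n = 6385 − 5525.444444 = 859.555556
Sxy = Σxy − (Σx)(Σy)/n = 4612.01 − 6024.468889 = -1412.458889
b = Sxy/Sxx = -1412.458889/859.555556 = -1.643243
a = ȳ − b·x̄ = 27.015556 − (-1.643243)·24.777778 = 67.731472
ŷ(10) = a + b·10 = 67.731472 + (-1.643243)·10 = 51.299040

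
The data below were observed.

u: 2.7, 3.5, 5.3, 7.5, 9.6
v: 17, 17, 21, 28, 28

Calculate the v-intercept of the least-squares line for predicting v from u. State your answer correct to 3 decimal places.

11.521

n = 5, Σx = 28.6, Σy = 111, Σxy = 695.5, Σx² = 196.04
Sxx = Σx² − (Σx)²/n = 196.04 − 163.592 = 32.448
Sxy = Σxy − (Σx)(Σy)/n = 695.5 − 634.92 = 60.58
b = Sxy/Sxx = 60.58/32.448 = 1.866987
a = ȳ − b·x̄ = 22.2 − 1.866987·5.72 = 11.520833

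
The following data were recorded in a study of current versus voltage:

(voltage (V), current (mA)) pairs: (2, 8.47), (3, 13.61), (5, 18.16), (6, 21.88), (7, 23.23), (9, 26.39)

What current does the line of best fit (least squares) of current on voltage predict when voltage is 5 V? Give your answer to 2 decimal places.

17.78

n = 6, Σx = 32, Σy = 111.74, Σxy = 679.97, Σx² = 204
Sxx = Σx² − (Σx)²/n = 204 − 170.666667 = 33.333333
Sxy = Σxy − (Σx)(Σy)/n = 679.97 − 595.946667 = 84.023333
b = Sxy/Sxx = 84.023333/33.333333 = 2.5207
a = ȳ − b·x̄ = 18.623333 − 2.5207·5.333333 = 5.1796
ŷ(5) = a + b·5 = 5.1796 + 2.5207·5 = 17.7831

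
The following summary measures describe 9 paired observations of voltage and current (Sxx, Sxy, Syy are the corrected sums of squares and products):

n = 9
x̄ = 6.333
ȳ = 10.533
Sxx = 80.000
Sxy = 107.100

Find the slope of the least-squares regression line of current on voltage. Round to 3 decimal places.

1.339

b = Sxy/Sxx = 107.1/80 = 1.33875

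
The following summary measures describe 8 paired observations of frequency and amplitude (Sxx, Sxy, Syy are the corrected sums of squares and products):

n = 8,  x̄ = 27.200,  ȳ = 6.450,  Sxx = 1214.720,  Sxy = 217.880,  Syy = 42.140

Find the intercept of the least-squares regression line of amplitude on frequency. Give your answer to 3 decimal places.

b = Sxy/Sxx = 217.88/1214.72 = 0.179366
a = ȳ − b·x̄ = 6.45 − 0.179366·27.2 = 1.571233

1.571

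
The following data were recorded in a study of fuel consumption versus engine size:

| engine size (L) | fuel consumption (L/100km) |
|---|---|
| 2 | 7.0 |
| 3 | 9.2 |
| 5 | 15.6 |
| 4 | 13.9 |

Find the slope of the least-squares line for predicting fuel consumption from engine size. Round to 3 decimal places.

n = 4, Σx = 14, Σy = 45.7, Σxy = 175.2, Σx² = 54
Sxx = Σx² − (Σx)²/n = 54 − 49 = 5
Sxy = Σxy − (Σx)(Σy)/n = 175.2 − 159.95 = 15.25
b = Sxy/Sxx = 15.25/5 = 3.05

3.050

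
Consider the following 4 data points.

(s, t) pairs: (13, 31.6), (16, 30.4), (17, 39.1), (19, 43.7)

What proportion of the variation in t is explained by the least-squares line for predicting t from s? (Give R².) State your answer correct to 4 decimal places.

0.6860

n = 4, Σx = 65, Σy = 144.8, Σxy = 2392.2, Σx² = 1075, Σy² = 5361.22
Sxx = Σx² − (Σx)²/n = 1075 − 1056.25 = 18.75
Sxy = Σxy − (Σx)(Σy)/n = 2392.2 − 2353 = 39.2
Syy = Σy² − (Σy)²/n = 5361.22 − 5241.76 = 119.46
R² = Sxy²/(Sxx·Syy) = (39.2)²/(18.75·119.46) = 0.686038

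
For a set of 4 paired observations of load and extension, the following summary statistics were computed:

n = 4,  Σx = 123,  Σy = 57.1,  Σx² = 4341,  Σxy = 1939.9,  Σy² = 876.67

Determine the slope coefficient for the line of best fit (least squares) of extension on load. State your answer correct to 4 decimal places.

0.3294

Sxx = Σx² − (Σx)²/n = 4341 − 3782.25 = 558.75
Sxy = Σxy − (Σx)(Σy)/n = 1939.9 − 1755.825 = 184.075
b = Sxy/Sxx = 184.075/558.75 = 0.329441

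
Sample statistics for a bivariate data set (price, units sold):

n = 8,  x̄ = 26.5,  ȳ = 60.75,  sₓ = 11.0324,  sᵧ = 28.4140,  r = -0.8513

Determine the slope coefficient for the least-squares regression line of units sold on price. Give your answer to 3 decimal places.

b = r · sᵧ/sₓ = -0.8513 · 28.414/11.0324 = -2.192527

-2.193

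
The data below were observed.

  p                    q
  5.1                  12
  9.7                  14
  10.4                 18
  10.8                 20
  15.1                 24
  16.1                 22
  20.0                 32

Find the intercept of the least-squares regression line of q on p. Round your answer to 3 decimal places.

n = 7, Σx = 87.2, Σy = 142, Σxy = 1956.8, Σx² = 1232.12
Sxx = Σx² − (Σx)²/n = 1232.12 − 1086.262857 = 145.857143
Sxy = Σxy − (Σx)(Σy)/n = 1956.8 − 1768.914286 = 187.885714
b = Sxy/Sxx = 187.885714/145.857143 = 1.288149
a = ȳ − b·x̄ = 20.285714 − 1.288149·12.457143 = 4.239060

4.239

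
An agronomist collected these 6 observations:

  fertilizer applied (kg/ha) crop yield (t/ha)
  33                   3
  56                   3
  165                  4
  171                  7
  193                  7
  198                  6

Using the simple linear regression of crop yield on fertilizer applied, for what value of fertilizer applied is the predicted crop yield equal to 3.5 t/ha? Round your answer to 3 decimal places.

n = 6, Σx = 816, Σy = 30, Σxy = 4663, Σx² = 137144
Sxx = Σx² − (Σx)²/n = 137144 − 110976 = 26168
Sxy = Σxy − (Σx)(Σy)/n = 4663 − 4080 = 583
b = Sxy/Sxx = 583/26168 = 0.022279
a = ȳ − b·x̄ = 5 − 0.022279·136 = 1.970040
Set a + b·x = 3.5: x = (3.5 − 1.970040) / 0.022279 = 68.672384

68.672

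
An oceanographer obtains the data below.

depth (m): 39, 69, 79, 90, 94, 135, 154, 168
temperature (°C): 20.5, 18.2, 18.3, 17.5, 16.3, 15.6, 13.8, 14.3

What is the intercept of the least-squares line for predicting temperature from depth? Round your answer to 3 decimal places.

21.859

n = 8, Σx = 828, Σy = 134.5, Σxy = 13241.8, Σx² = 99624
Sxx = Σx² − (Σx)²/n = 99624 − 85698 = 13926
Sxy = Σxy − (Σx)(Σy)/n = 13241.8 − 13920.75 = -678.95
b = Sxy/Sxx = -678.95/13926 = -0.048754
a = ȳ − b·x̄ = 16.8125 − (-0.048754)·103.5 = 21.858552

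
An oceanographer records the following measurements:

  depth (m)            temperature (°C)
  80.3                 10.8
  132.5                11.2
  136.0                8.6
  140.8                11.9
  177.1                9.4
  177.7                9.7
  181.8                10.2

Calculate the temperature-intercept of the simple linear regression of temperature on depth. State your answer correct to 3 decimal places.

n = 7, Σx = 1026.2, Σy = 71.8, Σxy = 10439.15, Σx² = 158317.92
Sxx = Σx² − (Σx)²/n = 158317.92 − 150440.92 = 7877
Sxy = Σxy − (Σx)(Σy)/n = 10439.15 − 10525.88 = -86.73
b = Sxy/Sxx = -86.73/7877 = -0.011011
a = ȳ − b·x̄ = 10.257143 − (-0.011011)·146.6 = 11.871288

11.871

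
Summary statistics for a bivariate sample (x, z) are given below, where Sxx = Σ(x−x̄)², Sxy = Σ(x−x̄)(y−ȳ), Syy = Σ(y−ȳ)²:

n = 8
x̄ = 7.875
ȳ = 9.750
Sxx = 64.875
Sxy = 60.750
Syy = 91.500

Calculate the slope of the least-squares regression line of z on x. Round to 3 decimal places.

b = Sxy/Sxx = 60.75/64.875 = 0.936416

0.936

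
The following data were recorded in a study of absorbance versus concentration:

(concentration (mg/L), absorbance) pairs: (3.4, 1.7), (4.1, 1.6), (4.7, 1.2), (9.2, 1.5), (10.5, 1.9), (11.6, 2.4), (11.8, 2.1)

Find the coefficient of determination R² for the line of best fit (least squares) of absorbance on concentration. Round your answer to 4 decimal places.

n = 7, Σx = 55.3, Σy = 12.4, Σxy = 104.35, Σx² = 519.15, Σy² = 22.92
Sxx = Σx² − (Σx)²/n = 519.15 − 436.87 = 82.28
Sxy = Σxy − (Σx)(Σy)/n = 104.35 − 97.96 = 6.39
Syy = Σy² − (Σy)²/n = 22.92 − 21.965714 = 0.954286
R² = Sxy²/(Sxx·Syy) = (6.39)²/(82.28·0.954286) = 0.520031

0.5200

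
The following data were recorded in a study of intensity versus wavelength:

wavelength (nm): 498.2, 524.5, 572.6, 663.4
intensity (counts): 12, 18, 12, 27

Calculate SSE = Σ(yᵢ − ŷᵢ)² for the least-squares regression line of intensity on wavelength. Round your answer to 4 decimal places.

53.7213

n = 4, Σx = 2258.7, Σy = 69, Σxy = 40202.4, Σx² = 1291273.81, Σy² = 1341
Sxx = Σx² − (Σx)²/n = 1291273.81 − 1275431.4225 = 15842.3875
Sxy = Σxy − (Σx)(Σy)/n = 40202.4 − 38962.575 = 1239.825
Syy = Σy² − (Σy)²/n = 1341 − 1190.25 = 150.75
b = Sxy/Sxx = 1239.825/15842.3875 = 0.078260
SSE = Syy − b·Sxy = 150.75 − 0.078260·1239.825 = 53.721315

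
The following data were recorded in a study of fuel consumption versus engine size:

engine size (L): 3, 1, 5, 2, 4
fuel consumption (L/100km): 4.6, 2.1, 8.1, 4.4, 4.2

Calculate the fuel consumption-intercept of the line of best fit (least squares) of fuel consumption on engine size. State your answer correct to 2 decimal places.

n = 5, Σx = 15, Σy = 23.4, Σxy = 82, Σx² = 55
Sxx = Σx² − (Σx)²/n = 55 − 45 = 10
Sxy = Σxy − (Σx)(Σy)/n = 82 − 70.2 = 11.8
b = Sxy/Sxx = 11.8/10 = 1.18
a = ȳ − b·x̄ = 4.68 − 1.18·3 = 1.14

1.14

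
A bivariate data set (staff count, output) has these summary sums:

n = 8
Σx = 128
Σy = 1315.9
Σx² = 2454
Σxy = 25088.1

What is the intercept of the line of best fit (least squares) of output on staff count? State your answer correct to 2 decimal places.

Sxx = Σx² − (Σx)²/n = 2454 − 2048 = 406
Sxy = Σxy − (Σx)(Σy)/n = 25088.1 − 21054.4 = 4033.7
b = Sxy/Sxx = 4033.7/406 = 9.935222
a = ȳ − b·x̄ = 164.4875 − 9.935222·16 = 5.523953

5.52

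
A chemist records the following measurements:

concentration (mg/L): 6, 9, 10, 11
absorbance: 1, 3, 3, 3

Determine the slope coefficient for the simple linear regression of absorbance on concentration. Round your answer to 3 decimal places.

0.429

n = 4, Σx = 36, Σy = 10, Σxy = 96, Σx² = 338
Sxx = Σx² − (Σx)²/n = 338 − 324 = 14
Sxy = Σxy − (Σx)(Σy)/n = 96 − 90 = 6
b = Sxy/Sxx = 6/14 = 0.428571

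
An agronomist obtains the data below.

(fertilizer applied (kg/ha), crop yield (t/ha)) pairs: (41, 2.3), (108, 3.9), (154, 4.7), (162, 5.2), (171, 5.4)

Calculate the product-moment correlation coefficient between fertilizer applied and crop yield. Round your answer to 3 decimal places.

n = 5, Σx = 636, Σy = 21.5, Σxy = 3005.1, Σx² = 92546, Σy² = 98.79
Sxx = Σx² − (Σx)²/n = 92546 − 80899.2 = 11646.8
Sxy = Σxy − (Σx)(Σy)/n = 3005.1 − 2734.8 = 270.3
Syy = Σy² − (Σy)²/n = 98.79 − 92.45 = 6.34
r = Sxy/√(Sxx·Syy) = 270.3/√(73840.712) = 270.3/271.736475 = 0.994714

0.995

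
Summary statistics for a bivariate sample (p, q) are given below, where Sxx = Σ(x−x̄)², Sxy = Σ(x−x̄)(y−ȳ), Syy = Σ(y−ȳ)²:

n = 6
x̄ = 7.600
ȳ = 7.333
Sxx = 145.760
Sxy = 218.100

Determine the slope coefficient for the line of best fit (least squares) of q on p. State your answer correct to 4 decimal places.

1.4963

b = Sxy/Sxx = 218.1/145.76 = 1.496295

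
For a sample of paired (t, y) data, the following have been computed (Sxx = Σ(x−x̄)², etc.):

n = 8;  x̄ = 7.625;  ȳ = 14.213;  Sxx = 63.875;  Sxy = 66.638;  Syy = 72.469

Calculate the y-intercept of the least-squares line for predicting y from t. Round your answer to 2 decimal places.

b = Sxy/Sxx = 66.638/63.875 = 1.043256
a = ȳ − b·x̄ = 14.213 − 1.043256·7.625 = 6.258170

6.26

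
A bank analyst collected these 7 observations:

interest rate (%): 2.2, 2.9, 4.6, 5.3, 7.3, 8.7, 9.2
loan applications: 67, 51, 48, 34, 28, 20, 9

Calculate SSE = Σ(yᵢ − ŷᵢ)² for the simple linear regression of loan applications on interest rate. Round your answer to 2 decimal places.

139.17

n = 7, Σx = 40.2, Σy = 257, Σxy = 1157.5, Σx² = 276.12, Σy² = 11815
Sxx = Σx² − (Σx)²/n = 276.12 − 230.862857 = 45.257143
Sxy = Σxy − (Σx)(Σy)/n = 1157.5 − 1475.914286 = -318.414286
Syy = Σy² − (Σy)²/n = 11815 − 9435.571429 = 2379.428571
b = Sxy/Sxx = -318.414286/45.257143 = -7.035669
SSE = Syy − b·Sxy = 2379.428571 − (-7.035669)·(-318.414286) = 139.170991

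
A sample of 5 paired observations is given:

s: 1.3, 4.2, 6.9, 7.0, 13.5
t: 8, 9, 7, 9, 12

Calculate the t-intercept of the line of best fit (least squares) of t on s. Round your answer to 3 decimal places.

6.955

n = 5, Σx = 32.9, Σy = 45, Σxy = 321.5, Σx² = 298.19
Sxx = Σx² − (Σx)²/n = 298.19 − 216.482 = 81.708
Sxy = Σxy − (Σx)(Σy)/n = 321.5 − 296.1 = 25.4
b = Sxy/Sxx = 25.4/81.708 = 0.310863
a = ȳ − b·x̄ = 9 − 0.310863·6.58 = 6.954521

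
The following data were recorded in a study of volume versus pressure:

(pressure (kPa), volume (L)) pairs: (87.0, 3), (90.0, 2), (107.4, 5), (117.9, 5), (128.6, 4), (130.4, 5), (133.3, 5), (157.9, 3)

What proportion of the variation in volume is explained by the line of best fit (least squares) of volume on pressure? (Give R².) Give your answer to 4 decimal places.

0.1043

n = 8, Σx = 952.5, Σy = 32, Σxy = 3874.1, Σx² = 117347.59, Σy² = 138
Sxx = Σx² − (Σx)²/n = 117347.59 − 113407.03125 = 3940.55875
Sxy = Σxy − (Σx)(Σy)/n = 3874.1 − 3810 = 64.1
Syy = Σy² − (Σy)²/n = 138 − 128 = 10
R² = Sxy²/(Sxx·Syy) = (64.1)²/(3940.55875·10) = 0.104270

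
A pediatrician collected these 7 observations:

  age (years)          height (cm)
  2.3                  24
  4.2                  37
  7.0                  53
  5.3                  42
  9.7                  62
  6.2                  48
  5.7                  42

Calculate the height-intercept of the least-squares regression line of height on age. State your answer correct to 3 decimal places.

n = 7, Σx = 40.4, Σy = 308, Σxy = 1942.6, Σx² = 265.04
Sxx = Σx² − (Σx)²/n = 265.04 − 233.165714 = 31.874286
Sxy = Σxy − (Σx)(Σy)/n = 1942.6 − 1777.6 = 165
b = Sxy/Sxx = 165/31.874286 = 5.176587
a = ȳ − b·x̄ = 44 − 5.176587·5.771429 = 14.123700

14.124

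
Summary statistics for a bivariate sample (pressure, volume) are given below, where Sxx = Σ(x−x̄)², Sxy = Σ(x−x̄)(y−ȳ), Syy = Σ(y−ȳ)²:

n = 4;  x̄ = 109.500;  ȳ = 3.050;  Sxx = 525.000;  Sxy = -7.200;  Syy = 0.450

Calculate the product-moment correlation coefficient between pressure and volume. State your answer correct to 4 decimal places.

r = Sxy/√(Sxx·Syy) = -7.2/√(236.25) = -7.2/15.370426 = -0.468432

-0.4684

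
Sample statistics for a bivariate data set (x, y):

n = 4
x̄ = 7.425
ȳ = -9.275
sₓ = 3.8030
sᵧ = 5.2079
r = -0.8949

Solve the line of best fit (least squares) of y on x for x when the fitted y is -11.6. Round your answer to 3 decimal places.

9.322

b = r · sᵧ/sₓ = -0.8949 · 5.2079/3.803 = -1.225493
a = ȳ − b·x̄ = -9.275 − (-1.225493)·7.425 = -0.175715
Set a + b·x = -11.6: x = (-11.6 − (-0.175715)) / (-1.225493) = 9.322196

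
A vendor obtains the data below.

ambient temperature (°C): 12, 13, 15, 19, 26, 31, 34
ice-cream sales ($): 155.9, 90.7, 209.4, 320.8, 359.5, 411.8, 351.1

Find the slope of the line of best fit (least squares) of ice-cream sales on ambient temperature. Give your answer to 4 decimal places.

n = 7, Σx = 150, Σy = 1899.2, Σxy = 46336.3, Σx² = 3692
Sxx = Σx² − (Σx)²/n = 3692 − 3214.285714 = 477.714286
Sxy = Σxy − (Σx)(Σy)/n = 46336.3 − 40697.142857 = 5639.157143
b = Sxy/Sxx = 5639.157143/477.714286 = 11.804456

11.8045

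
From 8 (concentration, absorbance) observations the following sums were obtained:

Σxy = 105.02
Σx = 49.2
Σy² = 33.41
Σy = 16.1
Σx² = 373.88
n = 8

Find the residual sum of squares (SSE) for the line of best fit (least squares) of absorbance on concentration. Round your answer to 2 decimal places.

0.50

Sxx = Σx² − (Σx)²/n = 373.88 − 302.58 = 71.3
Sxy = Σxy − (Σx)(Σy)/n = 105.02 − 99.015 = 6.005
Syy = Σy² − (Σy)²/n = 33.41 − 32.40125 = 1.00875
b = Sxy/Sxx = 6.005/71.3 = 0.084222
SSE = Syy − b·Sxy = 1.00875 − 0.084222·6.005 = 0.502999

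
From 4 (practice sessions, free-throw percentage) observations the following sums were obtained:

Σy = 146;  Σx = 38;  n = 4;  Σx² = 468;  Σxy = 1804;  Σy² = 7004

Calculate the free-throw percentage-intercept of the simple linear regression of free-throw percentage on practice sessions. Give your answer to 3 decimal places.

-0.523

Sxx = Σx² − (Σx)²/n = 468 − 361 = 107
Sxy = Σxy − (Σx)(Σy)/n = 1804 − 1387 = 417
b = Sxy/Sxx = 417/107 = 3.897196
a = ȳ − b·x̄ = 36.5 − 3.897196·9.5 = -0.523364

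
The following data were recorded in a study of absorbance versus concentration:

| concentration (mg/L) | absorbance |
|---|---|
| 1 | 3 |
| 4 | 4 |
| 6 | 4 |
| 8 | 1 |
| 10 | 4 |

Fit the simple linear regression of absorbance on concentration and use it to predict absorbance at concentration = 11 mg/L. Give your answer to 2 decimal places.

3.01

n = 5, Σx = 29, Σy = 16, Σxy = 91, Σx² = 217
Sxx = Σx² − (Σx)²/n = 217 − 168.2 = 48.8
Sxy = Σxy − (Σx)(Σy)/n = 91 − 92.8 = -1.8
b = Sxy/Sxx = -1.8/48.8 = -0.036885
a = ȳ − b·x̄ = 3.2 − (-0.036885)·5.8 = 3.413934
ŷ(11) = a + b·11 = 3.413934 + (-0.036885)·11 = 3.008197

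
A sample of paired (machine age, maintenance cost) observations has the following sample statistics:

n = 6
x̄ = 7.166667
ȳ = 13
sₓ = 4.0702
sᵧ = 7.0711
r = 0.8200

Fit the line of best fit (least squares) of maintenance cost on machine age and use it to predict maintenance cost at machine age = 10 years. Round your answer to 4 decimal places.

17.0363

b = r · sᵧ/sₓ = 0.82 · 7.0711/4.0702 = 1.424574
a = ȳ − b·x̄ = 13 − 1.424574·7.166667 = 2.790551
ŷ(10) = a + b·10 = 2.790551 + 1.424574·10 = 17.036293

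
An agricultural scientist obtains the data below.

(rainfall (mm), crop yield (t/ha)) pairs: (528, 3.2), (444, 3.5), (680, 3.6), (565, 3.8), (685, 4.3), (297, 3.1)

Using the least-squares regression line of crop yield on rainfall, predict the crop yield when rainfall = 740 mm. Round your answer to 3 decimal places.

4.040

n = 6, Σx = 3199, Σy = 21.5, Σxy = 11704.8, Σx² = 1814979
Sxx = Σx² − (Σx)²/n = 1814979 − 1705600.166667 = 109378.833333
Sxy = Σxy − (Σx)(Σy)/n = 11704.8 − 11463.083333 = 241.716667
b = Sxy/Sxx = 241.716667/109378.833333 = 0.002210
a = ȳ − b·x̄ = 3.583333 − 0.002210·533.166667 = 2.405086
ŷ(740) = a + b·740 = 2.405086 + 0.002210·740 = 4.040415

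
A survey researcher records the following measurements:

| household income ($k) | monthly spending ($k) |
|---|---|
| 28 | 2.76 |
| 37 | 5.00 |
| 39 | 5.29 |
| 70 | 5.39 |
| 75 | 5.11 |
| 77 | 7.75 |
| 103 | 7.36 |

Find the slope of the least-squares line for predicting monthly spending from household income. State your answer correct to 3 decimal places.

n = 7, Σx = 429, Σy = 38.66, Σxy = 2583.97, Σx² = 30737
Sxx = Σx² − (Σx)²/n = 30737 − 26291.571429 = 4445.428571
Sxy = Σxy − (Σx)(Σy)/n = 2583.97 − 2369.305714 = 214.664286
b = Sxy/Sxx = 214.664286/4445.428571 = 0.048289

0.048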